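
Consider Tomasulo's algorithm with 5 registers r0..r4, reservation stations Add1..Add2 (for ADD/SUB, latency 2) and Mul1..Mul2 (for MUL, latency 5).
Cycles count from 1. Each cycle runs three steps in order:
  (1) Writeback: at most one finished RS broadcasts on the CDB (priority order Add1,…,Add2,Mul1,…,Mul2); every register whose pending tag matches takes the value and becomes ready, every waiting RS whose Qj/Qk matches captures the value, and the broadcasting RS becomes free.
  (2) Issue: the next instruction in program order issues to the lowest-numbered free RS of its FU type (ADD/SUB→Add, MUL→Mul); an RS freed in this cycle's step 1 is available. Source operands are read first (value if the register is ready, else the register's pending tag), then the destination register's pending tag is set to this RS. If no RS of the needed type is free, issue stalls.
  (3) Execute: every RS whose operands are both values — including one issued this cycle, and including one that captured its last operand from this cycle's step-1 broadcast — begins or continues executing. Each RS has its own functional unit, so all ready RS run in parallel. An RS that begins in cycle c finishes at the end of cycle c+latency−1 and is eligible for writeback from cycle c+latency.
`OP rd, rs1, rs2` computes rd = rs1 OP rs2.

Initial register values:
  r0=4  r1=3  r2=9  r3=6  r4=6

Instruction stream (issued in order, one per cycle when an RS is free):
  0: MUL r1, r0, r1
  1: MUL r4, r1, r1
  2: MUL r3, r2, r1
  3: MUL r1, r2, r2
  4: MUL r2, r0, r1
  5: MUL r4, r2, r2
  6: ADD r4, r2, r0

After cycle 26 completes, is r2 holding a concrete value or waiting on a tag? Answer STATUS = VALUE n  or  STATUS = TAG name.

STATUS = VALUE 324

  c1: issue MUL r1<-Mul1  regs: r0:4,r1:Mul1,r2:9,r3:6,r4:6
  c2: issue MUL r4<-Mul2  regs: r0:4,r1:Mul1,r2:9,r3:6,r4:Mul2
  c3: stall  regs: r0:4,r1:Mul1,r2:9,r3:6,r4:Mul2
  c4: stall  regs: r0:4,r1:Mul1,r2:9,r3:6,r4:Mul2
  c5: stall  regs: r0:4,r1:Mul1,r2:9,r3:6,r4:Mul2
  c6: CDB Mul1=12; issue MUL r3<-Mul1  regs: r0:4,r1:12,r2:9,r3:Mul1,r4:Mul2
  c7: stall  regs: r0:4,r1:12,r2:9,r3:Mul1,r4:Mul2
  c8: stall  regs: r0:4,r1:12,r2:9,r3:Mul1,r4:Mul2
  c9: stall  regs: r0:4,r1:12,r2:9,r3:Mul1,r4:Mul2
  c10: stall  regs: r0:4,r1:12,r2:9,r3:Mul1,r4:Mul2
  c11: CDB Mul1=108; issue MUL r1<-Mul1  regs: r0:4,r1:Mul1,r2:9,r3:108,r4:Mul2
  c12: CDB Mul2=144; issue MUL r2<-Mul2  regs: r0:4,r1:Mul1,r2:Mul2,r3:108,r4:144
  c13: stall  regs: r0:4,r1:Mul1,r2:Mul2,r3:108,r4:144
  c14: stall  regs: r0:4,r1:Mul1,r2:Mul2,r3:108,r4:144
  c15: stall  regs: r0:4,r1:Mul1,r2:Mul2,r3:108,r4:144
  c16: CDB Mul1=81; issue MUL r4<-Mul1  regs: r0:4,r1:81,r2:Mul2,r3:108,r4:Mul1
  c17: issue ADD r4<-Add1  regs: r0:4,r1:81,r2:Mul2,r3:108,r4:Add1
  c18: -  regs: r0:4,r1:81,r2:Mul2,r3:108,r4:Add1
  c19: -  regs: r0:4,r1:81,r2:Mul2,r3:108,r4:Add1
  c20: -  regs: r0:4,r1:81,r2:Mul2,r3:108,r4:Add1
  c21: CDB Mul2=324  regs: r0:4,r1:81,r2:324,r3:108,r4:Add1
  c22: -  regs: r0:4,r1:81,r2:324,r3:108,r4:Add1
  c23: CDB Add1=328  regs: r0:4,r1:81,r2:324,r3:108,r4:328
  c24: -  regs: r0:4,r1:81,r2:324,r3:108,r4:328
  c25: -  regs: r0:4,r1:81,r2:324,r3:108,r4:328
  c26: CDB Mul1=104976  regs: r0:4,r1:81,r2:324,r3:108,r4:328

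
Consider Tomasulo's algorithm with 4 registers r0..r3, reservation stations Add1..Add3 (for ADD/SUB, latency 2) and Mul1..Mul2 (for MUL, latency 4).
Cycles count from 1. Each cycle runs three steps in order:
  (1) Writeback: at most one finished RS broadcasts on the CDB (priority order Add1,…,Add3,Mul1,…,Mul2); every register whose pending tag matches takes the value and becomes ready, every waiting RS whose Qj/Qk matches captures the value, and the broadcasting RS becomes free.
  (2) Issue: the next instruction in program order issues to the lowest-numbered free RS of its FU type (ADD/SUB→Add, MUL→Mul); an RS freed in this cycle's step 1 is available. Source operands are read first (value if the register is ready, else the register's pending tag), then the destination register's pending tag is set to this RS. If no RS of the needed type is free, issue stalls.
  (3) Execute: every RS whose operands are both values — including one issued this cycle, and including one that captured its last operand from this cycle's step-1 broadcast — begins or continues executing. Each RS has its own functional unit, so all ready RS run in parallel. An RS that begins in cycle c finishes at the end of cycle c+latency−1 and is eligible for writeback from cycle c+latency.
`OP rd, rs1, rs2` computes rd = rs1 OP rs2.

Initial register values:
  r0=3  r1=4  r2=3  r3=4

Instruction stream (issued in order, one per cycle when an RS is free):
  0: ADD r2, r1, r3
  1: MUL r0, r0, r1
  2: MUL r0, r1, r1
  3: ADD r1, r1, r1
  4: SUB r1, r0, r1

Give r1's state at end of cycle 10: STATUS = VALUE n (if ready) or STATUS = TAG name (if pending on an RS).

  c1: issue ADD r2<-Add1  regs: r0:3,r1:4,r2:Add1,r3:4
  c2: issue MUL r0<-Mul1  regs: r0:Mul1,r1:4,r2:Add1,r3:4
  c3: CDB Add1=8; issue MUL r0<-Mul2  regs: r0:Mul2,r1:4,r2:8,r3:4
  c4: issue ADD r1<-Add1  regs: r0:Mul2,r1:Add1,r2:8,r3:4
  c5: issue SUB r1<-Add2  regs: r0:Mul2,r1:Add2,r2:8,r3:4
  c6: CDB Add1=8  regs: r0:Mul2,r1:Add2,r2:8,r3:4
  c7: CDB Mul1=12  regs: r0:Mul2,r1:Add2,r2:8,r3:4
  c8: CDB Mul2=16  regs: r0:16,r1:Add2,r2:8,r3:4
  c9: -  regs: r0:16,r1:Add2,r2:8,r3:4
  c10: CDB Add2=8  regs: r0:16,r1:8,r2:8,r3:4

STATUS = VALUE 8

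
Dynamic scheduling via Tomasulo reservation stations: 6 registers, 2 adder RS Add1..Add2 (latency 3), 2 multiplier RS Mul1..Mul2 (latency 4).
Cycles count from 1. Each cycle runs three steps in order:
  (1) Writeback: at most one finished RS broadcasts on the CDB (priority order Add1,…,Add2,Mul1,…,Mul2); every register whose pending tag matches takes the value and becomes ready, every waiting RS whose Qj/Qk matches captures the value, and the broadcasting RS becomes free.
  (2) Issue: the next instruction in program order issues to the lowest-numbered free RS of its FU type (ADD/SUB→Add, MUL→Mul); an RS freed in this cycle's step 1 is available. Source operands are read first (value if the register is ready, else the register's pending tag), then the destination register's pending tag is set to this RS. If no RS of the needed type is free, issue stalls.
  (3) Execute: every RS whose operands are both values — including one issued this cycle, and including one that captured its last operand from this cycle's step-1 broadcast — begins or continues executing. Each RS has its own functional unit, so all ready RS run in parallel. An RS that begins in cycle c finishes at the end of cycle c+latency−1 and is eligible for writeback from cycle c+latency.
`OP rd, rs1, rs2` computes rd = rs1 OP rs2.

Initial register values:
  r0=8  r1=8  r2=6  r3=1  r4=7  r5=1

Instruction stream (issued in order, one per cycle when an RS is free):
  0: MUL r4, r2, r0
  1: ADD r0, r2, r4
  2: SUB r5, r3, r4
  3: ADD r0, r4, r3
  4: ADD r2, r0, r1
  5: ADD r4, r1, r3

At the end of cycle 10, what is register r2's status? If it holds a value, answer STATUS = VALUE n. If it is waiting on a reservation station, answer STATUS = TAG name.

STATUS = TAG Add2

  c1: issue MUL r4<-Mul1  regs: r0:8,r1:8,r2:6,r3:1,r4:Mul1,r5:1
  c2: issue ADD r0<-Add1  regs: r0:Add1,r1:8,r2:6,r3:1,r4:Mul1,r5:1
  c3: issue SUB r5<-Add2  regs: r0:Add1,r1:8,r2:6,r3:1,r4:Mul1,r5:Add2
  c4: stall  regs: r0:Add1,r1:8,r2:6,r3:1,r4:Mul1,r5:Add2
  c5: CDB Mul1=48; stall  regs: r0:Add1,r1:8,r2:6,r3:1,r4:48,r5:Add2
  c6: stall  regs: r0:Add1,r1:8,r2:6,r3:1,r4:48,r5:Add2
  c7: stall  regs: r0:Add1,r1:8,r2:6,r3:1,r4:48,r5:Add2
  c8: CDB Add1=54; issue ADD r0<-Add1  regs: r0:Add1,r1:8,r2:6,r3:1,r4:48,r5:Add2
  c9: CDB Add2=-47; issue ADD r2<-Add2  regs: r0:Add1,r1:8,r2:Add2,r3:1,r4:48,r5:-47
  c10: stall  regs: r0:Add1,r1:8,r2:Add2,r3:1,r4:48,r5:-47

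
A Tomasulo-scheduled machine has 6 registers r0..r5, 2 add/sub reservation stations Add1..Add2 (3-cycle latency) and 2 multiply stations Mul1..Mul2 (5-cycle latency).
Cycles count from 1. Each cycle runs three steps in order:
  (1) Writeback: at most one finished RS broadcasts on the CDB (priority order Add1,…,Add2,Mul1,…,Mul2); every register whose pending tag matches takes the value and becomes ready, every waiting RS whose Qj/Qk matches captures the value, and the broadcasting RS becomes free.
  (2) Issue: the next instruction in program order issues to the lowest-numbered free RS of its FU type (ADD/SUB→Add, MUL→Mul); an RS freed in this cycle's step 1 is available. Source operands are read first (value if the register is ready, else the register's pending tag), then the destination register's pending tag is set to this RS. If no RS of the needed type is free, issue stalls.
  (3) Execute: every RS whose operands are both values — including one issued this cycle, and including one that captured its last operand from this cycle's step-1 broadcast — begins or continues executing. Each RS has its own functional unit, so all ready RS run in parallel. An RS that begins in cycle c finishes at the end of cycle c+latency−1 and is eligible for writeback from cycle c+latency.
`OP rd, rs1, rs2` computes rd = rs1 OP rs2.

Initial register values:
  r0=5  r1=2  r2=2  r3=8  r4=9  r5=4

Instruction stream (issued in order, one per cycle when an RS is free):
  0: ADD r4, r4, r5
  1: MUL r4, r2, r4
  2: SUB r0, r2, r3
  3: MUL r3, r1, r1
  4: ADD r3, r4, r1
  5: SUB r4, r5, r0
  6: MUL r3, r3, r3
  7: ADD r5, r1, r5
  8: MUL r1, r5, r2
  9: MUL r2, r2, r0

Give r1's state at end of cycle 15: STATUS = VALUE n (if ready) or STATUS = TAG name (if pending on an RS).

STATUS = TAG Mul2

  c1: issue ADD r4<-Add1  regs: r0:5,r1:2,r2:2,r3:8,r4:Add1,r5:4
  c2: issue MUL r4<-Mul1  regs: r0:5,r1:2,r2:2,r3:8,r4:Mul1,r5:4
  c3: issue SUB r0<-Add2  regs: r0:Add2,r1:2,r2:2,r3:8,r4:Mul1,r5:4
  c4: CDB Add1=13; issue MUL r3<-Mul2  regs: r0:Add2,r1:2,r2:2,r3:Mul2,r4:Mul1,r5:4
  c5: issue ADD r3<-Add1  regs: r0:Add2,r1:2,r2:2,r3:Add1,r4:Mul1,r5:4
  c6: CDB Add2=-6; issue SUB r4<-Add2  regs: r0:-6,r1:2,r2:2,r3:Add1,r4:Add2,r5:4
  c7: stall  regs: r0:-6,r1:2,r2:2,r3:Add1,r4:Add2,r5:4
  c8: stall  regs: r0:-6,r1:2,r2:2,r3:Add1,r4:Add2,r5:4
  c9: CDB Add2=10; stall  regs: r0:-6,r1:2,r2:2,r3:Add1,r4:10,r5:4
  c10: CDB Mul1=26; issue MUL r3<-Mul1  regs: r0:-6,r1:2,r2:2,r3:Mul1,r4:10,r5:4
  c11: CDB Mul2=4; issue ADD r5<-Add2  regs: r0:-6,r1:2,r2:2,r3:Mul1,r4:10,r5:Add2
  c12: issue MUL r1<-Mul2  regs: r0:-6,r1:Mul2,r2:2,r3:Mul1,r4:10,r5:Add2
  c13: CDB Add1=28; stall  regs: r0:-6,r1:Mul2,r2:2,r3:Mul1,r4:10,r5:Add2
  c14: CDB Add2=6; stall  regs: r0:-6,r1:Mul2,r2:2,r3:Mul1,r4:10,r5:6
  c15: stall  regs: r0:-6,r1:Mul2,r2:2,r3:Mul1,r4:10,r5:6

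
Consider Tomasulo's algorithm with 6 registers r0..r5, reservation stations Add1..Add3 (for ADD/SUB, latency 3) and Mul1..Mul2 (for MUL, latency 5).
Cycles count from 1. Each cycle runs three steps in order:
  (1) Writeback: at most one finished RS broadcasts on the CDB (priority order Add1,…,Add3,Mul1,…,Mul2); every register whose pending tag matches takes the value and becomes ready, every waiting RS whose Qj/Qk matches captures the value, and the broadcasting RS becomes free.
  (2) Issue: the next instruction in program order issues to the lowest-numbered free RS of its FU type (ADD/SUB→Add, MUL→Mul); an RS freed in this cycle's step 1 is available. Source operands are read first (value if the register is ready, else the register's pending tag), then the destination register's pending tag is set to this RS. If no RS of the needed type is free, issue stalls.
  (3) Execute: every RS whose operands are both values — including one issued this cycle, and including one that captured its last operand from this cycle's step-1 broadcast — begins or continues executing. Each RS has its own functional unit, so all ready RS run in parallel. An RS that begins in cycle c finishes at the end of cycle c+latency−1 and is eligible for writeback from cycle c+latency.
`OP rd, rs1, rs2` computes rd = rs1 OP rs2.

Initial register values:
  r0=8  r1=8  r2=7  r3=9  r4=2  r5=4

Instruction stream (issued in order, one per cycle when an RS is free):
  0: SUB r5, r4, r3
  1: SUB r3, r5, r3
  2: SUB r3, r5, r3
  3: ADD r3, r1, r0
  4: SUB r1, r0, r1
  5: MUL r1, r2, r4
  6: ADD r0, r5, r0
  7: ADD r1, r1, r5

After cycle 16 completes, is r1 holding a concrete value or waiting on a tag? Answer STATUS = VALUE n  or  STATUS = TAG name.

STATUS = VALUE 7

cycle 1: issue SUB r5<-Add1 // r0:8,r1:8,r2:7,r3:9,r4:2,r5:Add1
cycle 2: issue SUB r3<-Add2 // r0:8,r1:8,r2:7,r3:Add2,r4:2,r5:Add1
cycle 3: issue SUB r3<-Add3 // r0:8,r1:8,r2:7,r3:Add3,r4:2,r5:Add1
cycle 4: CDB Add1=-7; issue ADD r3<-Add1 // r0:8,r1:8,r2:7,r3:Add1,r4:2,r5:-7
cycle 5: stall // r0:8,r1:8,r2:7,r3:Add1,r4:2,r5:-7
cycle 6: stall // r0:8,r1:8,r2:7,r3:Add1,r4:2,r5:-7
cycle 7: CDB Add1=16; issue SUB r1<-Add1 // r0:8,r1:Add1,r2:7,r3:16,r4:2,r5:-7
cycle 8: CDB Add2=-16; issue MUL r1<-Mul1 // r0:8,r1:Mul1,r2:7,r3:16,r4:2,r5:-7
cycle 9: issue ADD r0<-Add2 // r0:Add2,r1:Mul1,r2:7,r3:16,r4:2,r5:-7
cycle 10: CDB Add1=0; issue ADD r1<-Add1 // r0:Add2,r1:Add1,r2:7,r3:16,r4:2,r5:-7
cycle 11: CDB Add3=9 // r0:Add2,r1:Add1,r2:7,r3:16,r4:2,r5:-7
cycle 12: CDB Add2=1 // r0:1,r1:Add1,r2:7,r3:16,r4:2,r5:-7
cycle 13: CDB Mul1=14 // r0:1,r1:Add1,r2:7,r3:16,r4:2,r5:-7
cycle 14: - // r0:1,r1:Add1,r2:7,r3:16,r4:2,r5:-7
cycle 15: - // r0:1,r1:Add1,r2:7,r3:16,r4:2,r5:-7
cycle 16: CDB Add1=7 // r0:1,r1:7,r2:7,r3:16,r4:2,r5:-7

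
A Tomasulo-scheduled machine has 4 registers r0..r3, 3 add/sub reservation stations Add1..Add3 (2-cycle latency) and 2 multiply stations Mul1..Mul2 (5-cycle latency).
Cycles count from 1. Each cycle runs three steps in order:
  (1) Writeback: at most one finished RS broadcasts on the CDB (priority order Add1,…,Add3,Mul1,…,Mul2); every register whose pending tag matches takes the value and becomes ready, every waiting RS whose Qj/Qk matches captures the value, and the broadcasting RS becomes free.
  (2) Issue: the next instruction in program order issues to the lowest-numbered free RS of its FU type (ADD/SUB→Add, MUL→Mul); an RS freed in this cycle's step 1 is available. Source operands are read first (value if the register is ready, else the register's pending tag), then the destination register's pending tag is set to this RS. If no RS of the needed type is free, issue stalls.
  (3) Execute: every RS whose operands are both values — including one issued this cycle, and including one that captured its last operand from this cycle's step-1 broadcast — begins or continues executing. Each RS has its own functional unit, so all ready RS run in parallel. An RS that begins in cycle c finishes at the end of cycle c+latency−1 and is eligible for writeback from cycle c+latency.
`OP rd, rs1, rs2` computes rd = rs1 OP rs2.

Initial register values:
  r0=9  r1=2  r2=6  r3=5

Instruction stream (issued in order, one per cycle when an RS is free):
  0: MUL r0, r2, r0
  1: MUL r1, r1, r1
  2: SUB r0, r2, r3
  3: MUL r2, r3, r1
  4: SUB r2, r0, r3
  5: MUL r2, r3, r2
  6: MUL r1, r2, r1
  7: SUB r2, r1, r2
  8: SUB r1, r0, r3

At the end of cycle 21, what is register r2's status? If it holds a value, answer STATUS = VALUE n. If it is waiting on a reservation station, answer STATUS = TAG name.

c1: issue MUL r0<-Mul1 | r0:Mul1,r1:2,r2:6,r3:5
c2: issue MUL r1<-Mul2 | r0:Mul1,r1:Mul2,r2:6,r3:5
c3: issue SUB r0<-Add1 | r0:Add1,r1:Mul2,r2:6,r3:5
c4: stall | r0:Add1,r1:Mul2,r2:6,r3:5
c5: CDB Add1=1; stall | r0:1,r1:Mul2,r2:6,r3:5
c6: CDB Mul1=54; issue MUL r2<-Mul1 | r0:1,r1:Mul2,r2:Mul1,r3:5
c7: CDB Mul2=4; issue SUB r2<-Add1 | r0:1,r1:4,r2:Add1,r3:5
c8: issue MUL r2<-Mul2 | r0:1,r1:4,r2:Mul2,r3:5
c9: CDB Add1=-4; stall | r0:1,r1:4,r2:Mul2,r3:5
c10: stall | r0:1,r1:4,r2:Mul2,r3:5
c11: stall | r0:1,r1:4,r2:Mul2,r3:5
c12: CDB Mul1=20; issue MUL r1<-Mul1 | r0:1,r1:Mul1,r2:Mul2,r3:5
c13: issue SUB r2<-Add1 | r0:1,r1:Mul1,r2:Add1,r3:5
c14: CDB Mul2=-20; issue SUB r1<-Add2 | r0:1,r1:Add2,r2:Add1,r3:5
c15: - | r0:1,r1:Add2,r2:Add1,r3:5
c16: CDB Add2=-4 | r0:1,r1:-4,r2:Add1,r3:5
c17: - | r0:1,r1:-4,r2:Add1,r3:5
c18: - | r0:1,r1:-4,r2:Add1,r3:5
c19: CDB Mul1=-80 | r0:1,r1:-4,r2:Add1,r3:5
c20: - | r0:1,r1:-4,r2:Add1,r3:5
c21: CDB Add1=-60 | r0:1,r1:-4,r2:-60,r3:5

STATUS = VALUE -60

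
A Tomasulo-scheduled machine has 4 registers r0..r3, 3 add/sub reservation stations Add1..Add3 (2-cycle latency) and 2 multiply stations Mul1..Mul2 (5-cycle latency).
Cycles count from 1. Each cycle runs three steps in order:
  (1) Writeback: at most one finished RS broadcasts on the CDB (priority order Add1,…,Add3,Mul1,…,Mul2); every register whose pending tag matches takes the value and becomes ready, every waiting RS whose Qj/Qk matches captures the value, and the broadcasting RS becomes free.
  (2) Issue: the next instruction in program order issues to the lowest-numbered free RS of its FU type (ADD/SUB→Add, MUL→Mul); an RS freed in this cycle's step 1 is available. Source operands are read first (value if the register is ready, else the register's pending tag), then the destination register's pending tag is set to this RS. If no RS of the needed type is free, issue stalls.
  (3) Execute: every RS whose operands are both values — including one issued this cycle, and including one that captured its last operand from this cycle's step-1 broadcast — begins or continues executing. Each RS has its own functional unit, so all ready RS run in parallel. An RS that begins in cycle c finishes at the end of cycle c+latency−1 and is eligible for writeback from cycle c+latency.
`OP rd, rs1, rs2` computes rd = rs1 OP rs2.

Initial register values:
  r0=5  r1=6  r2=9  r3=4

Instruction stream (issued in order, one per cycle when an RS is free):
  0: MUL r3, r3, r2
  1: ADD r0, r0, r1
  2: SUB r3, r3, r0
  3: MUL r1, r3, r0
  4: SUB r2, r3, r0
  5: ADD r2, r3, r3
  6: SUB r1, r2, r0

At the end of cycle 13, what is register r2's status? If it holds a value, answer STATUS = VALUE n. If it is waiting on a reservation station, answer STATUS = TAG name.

cycle 1: issue MUL r3<-Mul1 // r0:5,r1:6,r2:9,r3:Mul1
cycle 2: issue ADD r0<-Add1 // r0:Add1,r1:6,r2:9,r3:Mul1
cycle 3: issue SUB r3<-Add2 // r0:Add1,r1:6,r2:9,r3:Add2
cycle 4: CDB Add1=11; issue MUL r1<-Mul2 // r0:11,r1:Mul2,r2:9,r3:Add2
cycle 5: issue SUB r2<-Add1 // r0:11,r1:Mul2,r2:Add1,r3:Add2
cycle 6: CDB Mul1=36; issue ADD r2<-Add3 // r0:11,r1:Mul2,r2:Add3,r3:Add2
cycle 7: stall // r0:11,r1:Mul2,r2:Add3,r3:Add2
cycle 8: CDB Add2=25; issue SUB r1<-Add2 // r0:11,r1:Add2,r2:Add3,r3:25
cycle 9: - // r0:11,r1:Add2,r2:Add3,r3:25
cycle 10: CDB Add1=14 // r0:11,r1:Add2,r2:Add3,r3:25
cycle 11: CDB Add3=50 // r0:11,r1:Add2,r2:50,r3:25
cycle 12: - // r0:11,r1:Add2,r2:50,r3:25
cycle 13: CDB Add2=39 // r0:11,r1:39,r2:50,r3:25

STATUS = VALUE 50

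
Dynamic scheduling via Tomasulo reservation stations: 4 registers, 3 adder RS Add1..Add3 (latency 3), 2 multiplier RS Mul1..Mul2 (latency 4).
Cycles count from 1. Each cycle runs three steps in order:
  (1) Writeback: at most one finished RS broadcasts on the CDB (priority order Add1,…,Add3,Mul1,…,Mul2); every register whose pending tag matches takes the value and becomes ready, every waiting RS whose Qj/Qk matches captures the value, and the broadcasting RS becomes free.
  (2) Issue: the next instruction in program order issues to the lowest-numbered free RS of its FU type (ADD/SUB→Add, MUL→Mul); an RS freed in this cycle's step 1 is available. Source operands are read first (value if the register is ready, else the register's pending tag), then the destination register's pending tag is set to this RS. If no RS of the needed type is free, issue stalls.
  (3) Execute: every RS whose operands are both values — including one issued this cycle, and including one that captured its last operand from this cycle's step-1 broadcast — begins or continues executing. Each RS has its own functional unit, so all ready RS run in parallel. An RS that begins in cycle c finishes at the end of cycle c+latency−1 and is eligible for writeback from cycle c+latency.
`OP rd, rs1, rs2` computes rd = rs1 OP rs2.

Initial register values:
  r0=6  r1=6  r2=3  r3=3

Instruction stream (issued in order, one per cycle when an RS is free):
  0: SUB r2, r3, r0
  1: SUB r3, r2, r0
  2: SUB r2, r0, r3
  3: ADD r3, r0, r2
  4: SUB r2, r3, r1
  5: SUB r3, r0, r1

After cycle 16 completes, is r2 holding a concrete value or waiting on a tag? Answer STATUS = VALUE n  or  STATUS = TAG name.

  c1: issue SUB r2<-Add1  regs: r0:6,r1:6,r2:Add1,r3:3
  c2: issue SUB r3<-Add2  regs: r0:6,r1:6,r2:Add1,r3:Add2
  c3: issue SUB r2<-Add3  regs: r0:6,r1:6,r2:Add3,r3:Add2
  c4: CDB Add1=-3; issue ADD r3<-Add1  regs: r0:6,r1:6,r2:Add3,r3:Add1
  c5: stall  regs: r0:6,r1:6,r2:Add3,r3:Add1
  c6: stall  regs: r0:6,r1:6,r2:Add3,r3:Add1
  c7: CDB Add2=-9; issue SUB r2<-Add2  regs: r0:6,r1:6,r2:Add2,r3:Add1
  c8: stall  regs: r0:6,r1:6,r2:Add2,r3:Add1
  c9: stall  regs: r0:6,r1:6,r2:Add2,r3:Add1
  c10: CDB Add3=15; issue SUB r3<-Add3  regs: r0:6,r1:6,r2:Add2,r3:Add3
  c11: -  regs: r0:6,r1:6,r2:Add2,r3:Add3
  c12: -  regs: r0:6,r1:6,r2:Add2,r3:Add3
  c13: CDB Add1=21  regs: r0:6,r1:6,r2:Add2,r3:Add3
  c14: CDB Add3=0  regs: r0:6,r1:6,r2:Add2,r3:0
  c15: -  regs: r0:6,r1:6,r2:Add2,r3:0
  c16: CDB Add2=15  regs: r0:6,r1:6,r2:15,r3:0

STATUS = VALUE 15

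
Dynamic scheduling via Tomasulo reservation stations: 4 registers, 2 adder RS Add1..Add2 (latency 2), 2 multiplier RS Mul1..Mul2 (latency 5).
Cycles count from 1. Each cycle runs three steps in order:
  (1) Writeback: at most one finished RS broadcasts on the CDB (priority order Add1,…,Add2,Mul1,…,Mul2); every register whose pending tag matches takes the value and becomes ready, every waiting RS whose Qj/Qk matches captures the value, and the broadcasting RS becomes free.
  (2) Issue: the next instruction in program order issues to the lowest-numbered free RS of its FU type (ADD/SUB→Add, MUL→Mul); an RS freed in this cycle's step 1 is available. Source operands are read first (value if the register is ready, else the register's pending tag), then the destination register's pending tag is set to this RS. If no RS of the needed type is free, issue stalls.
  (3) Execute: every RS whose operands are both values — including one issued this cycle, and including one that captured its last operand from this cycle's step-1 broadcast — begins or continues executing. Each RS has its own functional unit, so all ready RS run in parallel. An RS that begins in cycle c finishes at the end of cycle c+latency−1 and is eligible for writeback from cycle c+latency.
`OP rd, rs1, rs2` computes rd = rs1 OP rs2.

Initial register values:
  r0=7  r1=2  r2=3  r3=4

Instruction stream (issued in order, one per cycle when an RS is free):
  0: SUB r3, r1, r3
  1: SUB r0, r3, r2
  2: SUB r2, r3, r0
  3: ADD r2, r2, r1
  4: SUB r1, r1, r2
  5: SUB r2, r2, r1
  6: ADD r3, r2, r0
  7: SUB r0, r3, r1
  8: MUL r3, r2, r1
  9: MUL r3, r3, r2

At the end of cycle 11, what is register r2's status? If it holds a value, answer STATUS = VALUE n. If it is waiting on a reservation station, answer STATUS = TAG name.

STATUS = TAG Add2

c1: issue SUB r3<-Add1 | r0:7,r1:2,r2:3,r3:Add1
c2: issue SUB r0<-Add2 | r0:Add2,r1:2,r2:3,r3:Add1
c3: CDB Add1=-2; issue SUB r2<-Add1 | r0:Add2,r1:2,r2:Add1,r3:-2
c4: stall | r0:Add2,r1:2,r2:Add1,r3:-2
c5: CDB Add2=-5; issue ADD r2<-Add2 | r0:-5,r1:2,r2:Add2,r3:-2
c6: stall | r0:-5,r1:2,r2:Add2,r3:-2
c7: CDB Add1=3; issue SUB r1<-Add1 | r0:-5,r1:Add1,r2:Add2,r3:-2
c8: stall | r0:-5,r1:Add1,r2:Add2,r3:-2
c9: CDB Add2=5; issue SUB r2<-Add2 | r0:-5,r1:Add1,r2:Add2,r3:-2
c10: stall | r0:-5,r1:Add1,r2:Add2,r3:-2
c11: CDB Add1=-3; issue ADD r3<-Add1 | r0:-5,r1:-3,r2:Add2,r3:Add1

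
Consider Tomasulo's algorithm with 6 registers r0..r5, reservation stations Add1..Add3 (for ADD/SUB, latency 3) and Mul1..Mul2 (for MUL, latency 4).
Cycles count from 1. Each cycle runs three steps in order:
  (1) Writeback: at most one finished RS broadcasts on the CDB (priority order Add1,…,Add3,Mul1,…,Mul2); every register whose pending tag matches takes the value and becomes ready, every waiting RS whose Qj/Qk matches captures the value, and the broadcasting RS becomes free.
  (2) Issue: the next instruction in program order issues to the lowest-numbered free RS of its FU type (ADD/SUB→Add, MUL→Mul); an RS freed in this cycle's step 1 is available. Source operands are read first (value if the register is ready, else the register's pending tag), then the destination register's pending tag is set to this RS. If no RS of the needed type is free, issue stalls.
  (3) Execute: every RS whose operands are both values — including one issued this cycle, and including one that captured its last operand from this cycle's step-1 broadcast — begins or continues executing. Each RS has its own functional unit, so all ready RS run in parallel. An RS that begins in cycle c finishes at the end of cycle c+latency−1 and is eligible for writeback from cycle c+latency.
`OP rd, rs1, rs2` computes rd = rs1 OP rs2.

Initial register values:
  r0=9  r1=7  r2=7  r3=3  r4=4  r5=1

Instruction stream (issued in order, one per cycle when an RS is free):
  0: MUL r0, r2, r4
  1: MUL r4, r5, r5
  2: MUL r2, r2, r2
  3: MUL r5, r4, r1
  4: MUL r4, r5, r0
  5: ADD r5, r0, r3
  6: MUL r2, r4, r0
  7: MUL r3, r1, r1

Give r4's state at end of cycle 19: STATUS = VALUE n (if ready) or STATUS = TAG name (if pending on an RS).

STATUS = VALUE 196

c1: issue MUL r0<-Mul1 | r0:Mul1,r1:7,r2:7,r3:3,r4:4,r5:1
c2: issue MUL r4<-Mul2 | r0:Mul1,r1:7,r2:7,r3:3,r4:Mul2,r5:1
c3: stall | r0:Mul1,r1:7,r2:7,r3:3,r4:Mul2,r5:1
c4: stall | r0:Mul1,r1:7,r2:7,r3:3,r4:Mul2,r5:1
c5: CDB Mul1=28; issue MUL r2<-Mul1 | r0:28,r1:7,r2:Mul1,r3:3,r4:Mul2,r5:1
c6: CDB Mul2=1; issue MUL r5<-Mul2 | r0:28,r1:7,r2:Mul1,r3:3,r4:1,r5:Mul2
c7: stall | r0:28,r1:7,r2:Mul1,r3:3,r4:1,r5:Mul2
c8: stall | r0:28,r1:7,r2:Mul1,r3:3,r4:1,r5:Mul2
c9: CDB Mul1=49; issue MUL r4<-Mul1 | r0:28,r1:7,r2:49,r3:3,r4:Mul1,r5:Mul2
c10: CDB Mul2=7; issue ADD r5<-Add1 | r0:28,r1:7,r2:49,r3:3,r4:Mul1,r5:Add1
c11: issue MUL r2<-Mul2 | r0:28,r1:7,r2:Mul2,r3:3,r4:Mul1,r5:Add1
c12: stall | r0:28,r1:7,r2:Mul2,r3:3,r4:Mul1,r5:Add1
c13: CDB Add1=31; stall | r0:28,r1:7,r2:Mul2,r3:3,r4:Mul1,r5:31
c14: CDB Mul1=196; issue MUL r3<-Mul1 | r0:28,r1:7,r2:Mul2,r3:Mul1,r4:196,r5:31
c15: - | r0:28,r1:7,r2:Mul2,r3:Mul1,r4:196,r5:31
c16: - | r0:28,r1:7,r2:Mul2,r3:Mul1,r4:196,r5:31
c17: - | r0:28,r1:7,r2:Mul2,r3:Mul1,r4:196,r5:31
c18: CDB Mul1=49 | r0:28,r1:7,r2:Mul2,r3:49,r4:196,r5:31
c19: CDB Mul2=5488 | r0:28,r1:7,r2:5488,r3:49,r4:196,r5:31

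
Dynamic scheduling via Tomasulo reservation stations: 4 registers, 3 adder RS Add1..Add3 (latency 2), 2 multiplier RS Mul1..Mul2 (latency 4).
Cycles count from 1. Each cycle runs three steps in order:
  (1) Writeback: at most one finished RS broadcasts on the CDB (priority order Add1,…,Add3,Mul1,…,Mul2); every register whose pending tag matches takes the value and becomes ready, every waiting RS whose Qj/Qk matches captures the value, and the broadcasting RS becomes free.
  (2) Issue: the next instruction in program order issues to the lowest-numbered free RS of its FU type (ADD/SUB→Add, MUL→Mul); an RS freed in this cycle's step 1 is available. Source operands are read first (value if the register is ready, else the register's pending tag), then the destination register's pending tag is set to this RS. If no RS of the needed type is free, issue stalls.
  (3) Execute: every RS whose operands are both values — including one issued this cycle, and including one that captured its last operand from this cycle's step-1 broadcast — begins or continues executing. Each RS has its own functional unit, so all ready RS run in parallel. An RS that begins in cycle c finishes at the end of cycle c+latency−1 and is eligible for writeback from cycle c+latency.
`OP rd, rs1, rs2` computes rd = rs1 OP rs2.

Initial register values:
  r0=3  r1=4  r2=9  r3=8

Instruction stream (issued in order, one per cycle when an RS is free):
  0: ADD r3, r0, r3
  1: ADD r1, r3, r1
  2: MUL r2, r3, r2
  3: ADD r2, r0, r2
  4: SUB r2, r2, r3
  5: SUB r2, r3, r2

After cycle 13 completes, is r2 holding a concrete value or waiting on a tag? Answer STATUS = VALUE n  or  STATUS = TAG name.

  c1: issue ADD r3<-Add1  regs: r0:3,r1:4,r2:9,r3:Add1
  c2: issue ADD r1<-Add2  regs: r0:3,r1:Add2,r2:9,r3:Add1
  c3: CDB Add1=11; issue MUL r2<-Mul1  regs: r0:3,r1:Add2,r2:Mul1,r3:11
  c4: issue ADD r2<-Add1  regs: r0:3,r1:Add2,r2:Add1,r3:11
  c5: CDB Add2=15; issue SUB r2<-Add2  regs: r0:3,r1:15,r2:Add2,r3:11
  c6: issue SUB r2<-Add3  regs: r0:3,r1:15,r2:Add3,r3:11
  c7: CDB Mul1=99  regs: r0:3,r1:15,r2:Add3,r3:11
  c8: -  regs: r0:3,r1:15,r2:Add3,r3:11
  c9: CDB Add1=102  regs: r0:3,r1:15,r2:Add3,r3:11
  c10: -  regs: r0:3,r1:15,r2:Add3,r3:11
  c11: CDB Add2=91  regs: r0:3,r1:15,r2:Add3,r3:11
  c12: -  regs: r0:3,r1:15,r2:Add3,r3:11
  c13: CDB Add3=-80  regs: r0:3,r1:15,r2:-80,r3:11

STATUS = VALUE -80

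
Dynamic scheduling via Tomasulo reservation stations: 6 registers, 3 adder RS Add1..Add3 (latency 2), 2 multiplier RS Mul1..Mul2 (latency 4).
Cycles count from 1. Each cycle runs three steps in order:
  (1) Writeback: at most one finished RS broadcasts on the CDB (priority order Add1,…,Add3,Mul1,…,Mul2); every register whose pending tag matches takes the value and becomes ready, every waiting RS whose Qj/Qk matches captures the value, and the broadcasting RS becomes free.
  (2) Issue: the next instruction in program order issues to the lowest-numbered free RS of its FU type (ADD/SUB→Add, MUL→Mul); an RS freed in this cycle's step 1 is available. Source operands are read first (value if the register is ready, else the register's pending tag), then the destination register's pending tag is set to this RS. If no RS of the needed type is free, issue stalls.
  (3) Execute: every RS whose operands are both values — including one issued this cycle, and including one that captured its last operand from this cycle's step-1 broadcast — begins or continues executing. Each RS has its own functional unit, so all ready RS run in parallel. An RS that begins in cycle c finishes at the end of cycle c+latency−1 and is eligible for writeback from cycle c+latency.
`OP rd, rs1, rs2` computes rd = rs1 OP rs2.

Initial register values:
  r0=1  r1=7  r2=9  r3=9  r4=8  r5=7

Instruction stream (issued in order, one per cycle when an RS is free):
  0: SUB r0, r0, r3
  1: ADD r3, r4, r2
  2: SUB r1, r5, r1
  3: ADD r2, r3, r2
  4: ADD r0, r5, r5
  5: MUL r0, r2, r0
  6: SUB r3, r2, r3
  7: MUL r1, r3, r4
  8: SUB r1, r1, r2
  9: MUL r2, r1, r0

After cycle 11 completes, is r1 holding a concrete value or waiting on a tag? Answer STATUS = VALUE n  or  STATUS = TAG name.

STATUS = TAG Add1

cycle 1: issue SUB r0<-Add1 // r0:Add1,r1:7,r2:9,r3:9,r4:8,r5:7
cycle 2: issue ADD r3<-Add2 // r0:Add1,r1:7,r2:9,r3:Add2,r4:8,r5:7
cycle 3: CDB Add1=-8; issue SUB r1<-Add1 // r0:-8,r1:Add1,r2:9,r3:Add2,r4:8,r5:7
cycle 4: CDB Add2=17; issue ADD r2<-Add2 // r0:-8,r1:Add1,r2:Add2,r3:17,r4:8,r5:7
cycle 5: CDB Add1=0; issue ADD r0<-Add1 // r0:Add1,r1:0,r2:Add2,r3:17,r4:8,r5:7
cycle 6: CDB Add2=26; issue MUL r0<-Mul1 // r0:Mul1,r1:0,r2:26,r3:17,r4:8,r5:7
cycle 7: CDB Add1=14; issue SUB r3<-Add1 // r0:Mul1,r1:0,r2:26,r3:Add1,r4:8,r5:7
cycle 8: issue MUL r1<-Mul2 // r0:Mul1,r1:Mul2,r2:26,r3:Add1,r4:8,r5:7
cycle 9: CDB Add1=9; issue SUB r1<-Add1 // r0:Mul1,r1:Add1,r2:26,r3:9,r4:8,r5:7
cycle 10: stall // r0:Mul1,r1:Add1,r2:26,r3:9,r4:8,r5:7
cycle 11: CDB Mul1=364; issue MUL r2<-Mul1 // r0:364,r1:Add1,r2:Mul1,r3:9,r4:8,r5:7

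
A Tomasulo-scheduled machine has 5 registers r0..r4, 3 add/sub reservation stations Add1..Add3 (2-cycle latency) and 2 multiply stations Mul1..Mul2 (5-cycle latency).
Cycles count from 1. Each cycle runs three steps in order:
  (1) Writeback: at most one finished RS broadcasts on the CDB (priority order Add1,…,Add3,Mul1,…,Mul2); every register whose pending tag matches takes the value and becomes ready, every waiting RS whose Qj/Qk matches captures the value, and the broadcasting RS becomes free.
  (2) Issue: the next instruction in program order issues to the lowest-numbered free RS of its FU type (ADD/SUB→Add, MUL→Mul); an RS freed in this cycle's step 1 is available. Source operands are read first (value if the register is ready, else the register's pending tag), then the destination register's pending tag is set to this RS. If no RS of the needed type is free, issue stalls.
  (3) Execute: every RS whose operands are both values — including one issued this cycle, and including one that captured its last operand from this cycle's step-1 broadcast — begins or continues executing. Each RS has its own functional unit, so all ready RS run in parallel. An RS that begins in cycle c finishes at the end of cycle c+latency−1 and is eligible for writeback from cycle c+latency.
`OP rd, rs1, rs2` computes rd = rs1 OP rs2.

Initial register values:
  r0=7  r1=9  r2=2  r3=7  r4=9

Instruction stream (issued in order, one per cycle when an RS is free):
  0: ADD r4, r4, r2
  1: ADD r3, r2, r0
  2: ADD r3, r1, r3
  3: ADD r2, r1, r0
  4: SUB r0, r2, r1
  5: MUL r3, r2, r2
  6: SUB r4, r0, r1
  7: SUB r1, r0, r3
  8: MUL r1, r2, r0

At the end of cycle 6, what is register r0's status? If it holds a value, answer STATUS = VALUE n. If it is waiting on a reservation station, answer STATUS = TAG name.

  c1: issue ADD r4<-Add1  regs: r0:7,r1:9,r2:2,r3:7,r4:Add1
  c2: issue ADD r3<-Add2  regs: r0:7,r1:9,r2:2,r3:Add2,r4:Add1
  c3: CDB Add1=11; issue ADD r3<-Add1  regs: r0:7,r1:9,r2:2,r3:Add1,r4:11
  c4: CDB Add2=9; issue ADD r2<-Add2  regs: r0:7,r1:9,r2:Add2,r3:Add1,r4:11
  c5: issue SUB r0<-Add3  regs: r0:Add3,r1:9,r2:Add2,r3:Add1,r4:11
  c6: CDB Add1=18; issue MUL r3<-Mul1  regs: r0:Add3,r1:9,r2:Add2,r3:Mul1,r4:11

STATUS = TAG Add3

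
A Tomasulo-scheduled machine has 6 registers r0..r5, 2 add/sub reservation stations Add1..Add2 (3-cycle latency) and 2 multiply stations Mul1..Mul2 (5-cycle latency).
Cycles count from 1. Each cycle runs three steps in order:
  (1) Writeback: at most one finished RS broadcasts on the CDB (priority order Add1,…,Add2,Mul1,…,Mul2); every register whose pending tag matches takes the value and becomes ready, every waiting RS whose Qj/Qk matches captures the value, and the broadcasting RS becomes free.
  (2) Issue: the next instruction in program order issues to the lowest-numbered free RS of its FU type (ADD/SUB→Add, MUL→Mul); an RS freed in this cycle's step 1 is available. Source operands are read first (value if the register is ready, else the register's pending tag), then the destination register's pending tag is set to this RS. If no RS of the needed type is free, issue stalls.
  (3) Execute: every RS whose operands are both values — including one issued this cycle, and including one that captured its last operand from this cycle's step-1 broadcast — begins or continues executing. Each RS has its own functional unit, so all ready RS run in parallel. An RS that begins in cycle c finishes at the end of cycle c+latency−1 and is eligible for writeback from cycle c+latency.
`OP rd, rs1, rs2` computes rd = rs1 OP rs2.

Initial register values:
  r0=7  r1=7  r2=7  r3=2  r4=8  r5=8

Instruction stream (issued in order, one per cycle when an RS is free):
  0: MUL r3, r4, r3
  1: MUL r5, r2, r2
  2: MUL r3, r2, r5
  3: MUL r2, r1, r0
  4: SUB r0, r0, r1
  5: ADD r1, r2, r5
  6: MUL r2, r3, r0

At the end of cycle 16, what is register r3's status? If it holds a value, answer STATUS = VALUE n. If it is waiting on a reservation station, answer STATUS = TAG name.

STATUS = VALUE 343

cycle 1: issue MUL r3<-Mul1 // r0:7,r1:7,r2:7,r3:Mul1,r4:8,r5:8
cycle 2: issue MUL r5<-Mul2 // r0:7,r1:7,r2:7,r3:Mul1,r4:8,r5:Mul2
cycle 3: stall // r0:7,r1:7,r2:7,r3:Mul1,r4:8,r5:Mul2
cycle 4: stall // r0:7,r1:7,r2:7,r3:Mul1,r4:8,r5:Mul2
cycle 5: stall // r0:7,r1:7,r2:7,r3:Mul1,r4:8,r5:Mul2
cycle 6: CDB Mul1=16; issue MUL r3<-Mul1 // r0:7,r1:7,r2:7,r3:Mul1,r4:8,r5:Mul2
cycle 7: CDB Mul2=49; issue MUL r2<-Mul2 // r0:7,r1:7,r2:Mul2,r3:Mul1,r4:8,r5:49
cycle 8: issue SUB r0<-Add1 // r0:Add1,r1:7,r2:Mul2,r3:Mul1,r4:8,r5:49
cycle 9: issue ADD r1<-Add2 // r0:Add1,r1:Add2,r2:Mul2,r3:Mul1,r4:8,r5:49
cycle 10: stall // r0:Add1,r1:Add2,r2:Mul2,r3:Mul1,r4:8,r5:49
cycle 11: CDB Add1=0; stall // r0:0,r1:Add2,r2:Mul2,r3:Mul1,r4:8,r5:49
cycle 12: CDB Mul1=343; issue MUL r2<-Mul1 // r0:0,r1:Add2,r2:Mul1,r3:343,r4:8,r5:49
cycle 13: CDB Mul2=49 // r0:0,r1:Add2,r2:Mul1,r3:343,r4:8,r5:49
cycle 14: - // r0:0,r1:Add2,r2:Mul1,r3:343,r4:8,r5:49
cycle 15: - // r0:0,r1:Add2,r2:Mul1,r3:343,r4:8,r5:49
cycle 16: CDB Add2=98 // r0:0,r1:98,r2:Mul1,r3:343,r4:8,r5:49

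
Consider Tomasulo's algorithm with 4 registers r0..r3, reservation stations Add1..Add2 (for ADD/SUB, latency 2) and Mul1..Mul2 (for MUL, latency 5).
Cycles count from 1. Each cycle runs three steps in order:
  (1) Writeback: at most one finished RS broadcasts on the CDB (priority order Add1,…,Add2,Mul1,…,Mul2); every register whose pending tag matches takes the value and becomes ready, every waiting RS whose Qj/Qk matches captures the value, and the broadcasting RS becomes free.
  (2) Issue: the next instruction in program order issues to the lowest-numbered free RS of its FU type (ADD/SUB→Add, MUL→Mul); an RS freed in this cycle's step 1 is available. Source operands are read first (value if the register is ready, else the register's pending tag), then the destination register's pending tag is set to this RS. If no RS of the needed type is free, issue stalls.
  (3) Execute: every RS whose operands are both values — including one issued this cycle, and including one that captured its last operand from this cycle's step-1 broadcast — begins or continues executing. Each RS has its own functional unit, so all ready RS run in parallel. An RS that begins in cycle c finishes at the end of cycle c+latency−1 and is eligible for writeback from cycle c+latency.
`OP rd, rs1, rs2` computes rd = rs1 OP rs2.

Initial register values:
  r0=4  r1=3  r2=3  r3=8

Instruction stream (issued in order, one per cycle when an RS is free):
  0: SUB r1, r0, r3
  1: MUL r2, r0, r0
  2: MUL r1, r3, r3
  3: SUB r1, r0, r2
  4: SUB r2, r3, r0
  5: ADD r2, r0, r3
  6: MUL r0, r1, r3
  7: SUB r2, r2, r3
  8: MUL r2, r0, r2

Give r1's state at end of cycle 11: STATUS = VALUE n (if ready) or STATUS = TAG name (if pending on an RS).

STATUS = VALUE -12

cycle 1: issue SUB r1<-Add1 // r0:4,r1:Add1,r2:3,r3:8
cycle 2: issue MUL r2<-Mul1 // r0:4,r1:Add1,r2:Mul1,r3:8
cycle 3: CDB Add1=-4; issue MUL r1<-Mul2 // r0:4,r1:Mul2,r2:Mul1,r3:8
cycle 4: issue SUB r1<-Add1 // r0:4,r1:Add1,r2:Mul1,r3:8
cycle 5: issue SUB r2<-Add2 // r0:4,r1:Add1,r2:Add2,r3:8
cycle 6: stall // r0:4,r1:Add1,r2:Add2,r3:8
cycle 7: CDB Add2=4; issue ADD r2<-Add2 // r0:4,r1:Add1,r2:Add2,r3:8
cycle 8: CDB Mul1=16; issue MUL r0<-Mul1 // r0:Mul1,r1:Add1,r2:Add2,r3:8
cycle 9: CDB Add2=12; issue SUB r2<-Add2 // r0:Mul1,r1:Add1,r2:Add2,r3:8
cycle 10: CDB Add1=-12; stall // r0:Mul1,r1:-12,r2:Add2,r3:8
cycle 11: CDB Add2=4; stall // r0:Mul1,r1:-12,r2:4,r3:8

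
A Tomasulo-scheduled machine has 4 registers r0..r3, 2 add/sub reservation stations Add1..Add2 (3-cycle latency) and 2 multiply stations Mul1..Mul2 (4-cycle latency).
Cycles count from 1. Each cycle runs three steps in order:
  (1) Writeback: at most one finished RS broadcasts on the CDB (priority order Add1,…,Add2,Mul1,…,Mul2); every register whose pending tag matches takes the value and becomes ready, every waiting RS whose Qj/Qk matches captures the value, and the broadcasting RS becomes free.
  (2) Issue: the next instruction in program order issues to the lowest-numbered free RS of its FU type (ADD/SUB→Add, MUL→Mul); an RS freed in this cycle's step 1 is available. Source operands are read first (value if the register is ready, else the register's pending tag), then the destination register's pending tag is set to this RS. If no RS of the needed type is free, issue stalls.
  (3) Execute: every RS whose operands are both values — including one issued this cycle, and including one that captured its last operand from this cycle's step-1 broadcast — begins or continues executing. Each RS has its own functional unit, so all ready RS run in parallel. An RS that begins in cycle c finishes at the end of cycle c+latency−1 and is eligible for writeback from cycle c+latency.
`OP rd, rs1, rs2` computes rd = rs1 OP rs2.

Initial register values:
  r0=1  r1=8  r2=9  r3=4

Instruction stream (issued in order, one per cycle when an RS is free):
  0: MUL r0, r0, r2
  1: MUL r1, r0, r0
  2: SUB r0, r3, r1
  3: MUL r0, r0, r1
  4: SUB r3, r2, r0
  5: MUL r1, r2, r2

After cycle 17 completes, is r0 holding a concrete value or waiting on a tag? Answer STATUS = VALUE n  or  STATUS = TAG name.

cycle 1: issue MUL r0<-Mul1 // r0:Mul1,r1:8,r2:9,r3:4
cycle 2: issue MUL r1<-Mul2 // r0:Mul1,r1:Mul2,r2:9,r3:4
cycle 3: issue SUB r0<-Add1 // r0:Add1,r1:Mul2,r2:9,r3:4
cycle 4: stall // r0:Add1,r1:Mul2,r2:9,r3:4
cycle 5: CDB Mul1=9; issue MUL r0<-Mul1 // r0:Mul1,r1:Mul2,r2:9,r3:4
cycle 6: issue SUB r3<-Add2 // r0:Mul1,r1:Mul2,r2:9,r3:Add2
cycle 7: stall // r0:Mul1,r1:Mul2,r2:9,r3:Add2
cycle 8: stall // r0:Mul1,r1:Mul2,r2:9,r3:Add2
cycle 9: CDB Mul2=81; issue MUL r1<-Mul2 // r0:Mul1,r1:Mul2,r2:9,r3:Add2
cycle 10: - // r0:Mul1,r1:Mul2,r2:9,r3:Add2
cycle 11: - // r0:Mul1,r1:Mul2,r2:9,r3:Add2
cycle 12: CDB Add1=-77 // r0:Mul1,r1:Mul2,r2:9,r3:Add2
cycle 13: CDB Mul2=81 // r0:Mul1,r1:81,r2:9,r3:Add2
cycle 14: - // r0:Mul1,r1:81,r2:9,r3:Add2
cycle 15: - // r0:Mul1,r1:81,r2:9,r3:Add2
cycle 16: CDB Mul1=-6237 // r0:-6237,r1:81,r2:9,r3:Add2
cycle 17: - // r0:-6237,r1:81,r2:9,r3:Add2

STATUS = VALUE -6237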